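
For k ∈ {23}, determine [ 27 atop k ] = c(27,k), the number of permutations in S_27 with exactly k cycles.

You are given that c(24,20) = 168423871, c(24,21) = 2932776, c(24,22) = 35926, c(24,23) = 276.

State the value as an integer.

@25  (25,21):2932776·24+168423871→238810495, (25,22):35926·24+2932776→3795000, (25,23):276·24+35926→42550
@26  (26,22):3795000·25+238810495→333685495, (26,23):42550·25+3795000→4858750
@27  (27,23):4858750·26+333685495→460012995
Read c(27,23) = 460012995.

460012995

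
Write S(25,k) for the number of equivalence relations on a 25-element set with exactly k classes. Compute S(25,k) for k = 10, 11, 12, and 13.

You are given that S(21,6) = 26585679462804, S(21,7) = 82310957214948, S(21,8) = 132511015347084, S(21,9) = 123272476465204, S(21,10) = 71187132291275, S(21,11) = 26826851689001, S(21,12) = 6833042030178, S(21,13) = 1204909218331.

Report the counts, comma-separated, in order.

r22: T_22,7=7×82310957214948+26585679462804=602762379967440; T_22,8=8×132511015347084+82310957214948=1142399079991620; T_22,9=9×123272476465204+132511015347084=1241963303533920; T_22,10=10×71187132291275+123272476465204=835143799377954; T_22,11=11×26826851689001+71187132291275=366282500870286; T_22,12=12×6833042030178+26826851689001=108823356051137; T_22,13=13×1204909218331+6833042030178=22496861868481
r23: T_23,8=8×1142399079991620+602762379967440=9741955019900400; T_23,9=9×1241963303533920+1142399079991620=12320068811796900; T_23,10=10×835143799377954+1241963303533920=9593401297313460; T_23,11=11×366282500870286+835143799377954=4864251308951100; T_23,12=12×108823356051137+366282500870286=1672162773483930; T_23,13=13×22496861868481+108823356051137=401282560341390
r24: T_24,9=9×12320068811796900+9741955019900400=120622574326072500; T_24,10=10×9593401297313460+12320068811796900=108254081784931500; T_24,11=11×4864251308951100+9593401297313460=63100165695775560; T_24,12=12×1672162773483930+4864251308951100=24930204590758260; T_24,13=13×401282560341390+1672162773483930=6888836057922000
r25: T_25,10=10×108254081784931500+120622574326072500=1203163392175387500; T_25,11=11×63100165695775560+108254081784931500=802355904438462660; T_25,12=12×24930204590758260+63100165695775560=362262620784874680; T_25,13=13×6888836057922000+24930204590758260=114485073343744260
Read S(25,10) = 1203163392175387500, S(25,11) = 802355904438462660, S(25,12) = 362262620784874680, S(25,13) = 114485073343744260.

1203163392175387500, 802355904438462660, 362262620784874680, 114485073343744260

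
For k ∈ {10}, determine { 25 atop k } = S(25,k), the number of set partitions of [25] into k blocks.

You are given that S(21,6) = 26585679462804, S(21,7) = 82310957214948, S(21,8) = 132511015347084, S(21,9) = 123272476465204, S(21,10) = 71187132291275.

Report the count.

1203163392175387500

@22  (22,7):82310957214948·7+26585679462804→602762379967440, (22,8):132511015347084·8+82310957214948→1142399079991620, (22,9):123272476465204·9+132511015347084→1241963303533920, (22,10):71187132291275·10+123272476465204→835143799377954
@23  (23,8):1142399079991620·8+602762379967440→9741955019900400, (23,9):1241963303533920·9+1142399079991620→12320068811796900, (23,10):835143799377954·10+1241963303533920→9593401297313460
@24  (24,9):12320068811796900·9+9741955019900400→120622574326072500, (24,10):9593401297313460·10+12320068811796900→108254081784931500
@25  (25,10):108254081784931500·10+120622574326072500→1203163392175387500
Read S(25,10) = 1203163392175387500.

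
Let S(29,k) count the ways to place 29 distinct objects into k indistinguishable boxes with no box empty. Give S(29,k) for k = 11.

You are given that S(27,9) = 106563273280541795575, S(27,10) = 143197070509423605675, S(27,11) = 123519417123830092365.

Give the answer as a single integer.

18059551225961878690915

r28: T_28,10=10×143197070509423605675+106563273280541795575=1538533978374777852325; T_28,11=11×123519417123830092365+143197070509423605675=1501910658871554621690
r29: T_29,11=11×1501910658871554621690+1538533978374777852325=18059551225961878690915
Read S(29,11) = 18059551225961878690915.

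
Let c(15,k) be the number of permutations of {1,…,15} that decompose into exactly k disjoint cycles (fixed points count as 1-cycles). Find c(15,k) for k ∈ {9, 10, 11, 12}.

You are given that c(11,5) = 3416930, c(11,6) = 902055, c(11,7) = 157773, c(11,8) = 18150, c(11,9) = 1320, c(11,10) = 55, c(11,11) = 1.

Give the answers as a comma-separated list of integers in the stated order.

i=12: T(12,6)=3416930+11·902055=13339535 | T(12,7)=902055+11·157773=2637558 | T(12,8)=157773+11·18150=357423 | T(12,9)=18150+11·1320=32670 | T(12,10)=1320+11·55=1925 | T(12,11)=55+11·1=66 | T(12,12)=1+11·0=1
i=13: T(13,7)=13339535+12·2637558=44990231 | T(13,8)=2637558+12·357423=6926634 | T(13,9)=357423+12·32670=749463 | T(13,10)=32670+12·1925=55770 | T(13,11)=1925+12·66=2717 | T(13,12)=66+12·1=78
i=14: T(14,8)=44990231+13·6926634=135036473 | T(14,9)=6926634+13·749463=16669653 | T(14,10)=749463+13·55770=1474473 | T(14,11)=55770+13·2717=91091 | T(14,12)=2717+13·78=3731
i=15: T(15,9)=135036473+14·16669653=368411615 | T(15,10)=16669653+14·1474473=37312275 | T(15,11)=1474473+14·91091=2749747 | T(15,12)=91091+14·3731=143325
Read c(15,9) = 368411615, c(15,10) = 37312275, c(15,11) = 2749747, c(15,12) = 143325.

368411615, 37312275, 2749747, 143325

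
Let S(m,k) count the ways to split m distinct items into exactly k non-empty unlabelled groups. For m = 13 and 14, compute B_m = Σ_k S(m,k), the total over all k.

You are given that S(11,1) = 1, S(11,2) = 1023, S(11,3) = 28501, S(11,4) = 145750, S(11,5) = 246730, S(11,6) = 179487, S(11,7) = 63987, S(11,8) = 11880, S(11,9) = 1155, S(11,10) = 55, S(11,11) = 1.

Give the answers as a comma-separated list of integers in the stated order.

r12: T_12,1=1×1+0=1; T_12,2=2×1023+1=2047; T_12,3=3×28501+1023=86526; T_12,4=4×145750+28501=611501; T_12,5=5×246730+145750=1379400; T_12,6=6×179487+246730=1323652; T_12,7=7×63987+179487=627396; T_12,8=8×11880+63987=159027; T_12,9=9×1155+11880=22275; T_12,10=10×55+1155=1705; T_12,11=11×1+55=66; T_12,12=12×0+1=1
r13: T_13,1=1×1+0=1; T_13,2=2×2047+1=4095; T_13,3=3×86526+2047=261625; T_13,4=4×611501+86526=2532530; T_13,5=5×1379400+611501=7508501; T_13,6=6×1323652+1379400=9321312; T_13,7=7×627396+1323652=5715424; T_13,8=8×159027+627396=1899612; T_13,9=9×22275+159027=359502; T_13,10=10×1705+22275=39325; T_13,11=11×66+1705=2431; T_13,12=12×1+66=78; T_13,13=13×0+1=1
r14: T_14,1=1×1+0=1; T_14,2=2×4095+1=8191; T_14,3=3×261625+4095=788970; T_14,4=4×2532530+261625=10391745; T_14,5=5×7508501+2532530=40075035; T_14,6=6×9321312+7508501=63436373; T_14,7=7×5715424+9321312=49329280; T_14,8=8×1899612+5715424=20912320; T_14,9=9×359502+1899612=5135130; T_14,10=10×39325+359502=752752; T_14,11=11×2431+39325=66066; T_14,12=12×78+2431=3367; T_14,13=13×1+78=91; T_14,14=14×0+1=1
B_13 = ΣS(13,k) = 1+4095+261625+2532530+7508501+9321312+5715424+1899612+359502+39325+2431+78+1 = 27644437
B_14 = ΣS(14,k) = 1+8191+788970+10391745+40075035+63436373+49329280+20912320+5135130+752752+66066+3367+91+1 = 190899322

27644437, 190899322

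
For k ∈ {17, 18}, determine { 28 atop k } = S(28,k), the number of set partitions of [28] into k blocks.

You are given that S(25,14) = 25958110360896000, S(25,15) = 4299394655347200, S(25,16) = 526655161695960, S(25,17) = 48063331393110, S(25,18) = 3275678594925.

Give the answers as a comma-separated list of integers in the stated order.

[26] T[26,15]:15*4299394655347200+25958110360896000=90449030191104000 · T[26,16]:16*526655161695960+4299394655347200=12725877242482560 · T[26,17]:17*48063331393110+526655161695960=1343731795378830 · T[26,18]:18*3275678594925+48063331393110=107025546101760
[27] T[27,16]:16*12725877242482560+90449030191104000=294063066070824960 · T[27,17]:17*1343731795378830+12725877242482560=35569317763922670 · T[27,18]:18*107025546101760+1343731795378830=3270191625210510
[28] T[28,17]:17*35569317763922670+294063066070824960=898741468057510350 · T[28,18]:18*3270191625210510+35569317763922670=94432767017711850
Read S(28,17) = 898741468057510350, S(28,18) = 94432767017711850.

898741468057510350, 94432767017711850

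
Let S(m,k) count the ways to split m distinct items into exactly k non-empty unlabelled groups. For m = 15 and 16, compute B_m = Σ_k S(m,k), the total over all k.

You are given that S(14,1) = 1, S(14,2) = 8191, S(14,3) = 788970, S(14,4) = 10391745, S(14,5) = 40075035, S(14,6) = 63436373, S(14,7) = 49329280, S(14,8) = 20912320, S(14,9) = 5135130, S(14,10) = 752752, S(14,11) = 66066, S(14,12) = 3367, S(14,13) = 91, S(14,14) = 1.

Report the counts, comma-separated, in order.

[15] T[15,1]:1*1+0=1 · T[15,2]:2*8191+1=16383 · T[15,3]:3*788970+8191=2375101 · T[15,4]:4*10391745+788970=42355950 · T[15,5]:5*40075035+10391745=210766920 · T[15,6]:6*63436373+40075035=420693273 · T[15,7]:7*49329280+63436373=408741333 · T[15,8]:8*20912320+49329280=216627840 · T[15,9]:9*5135130+20912320=67128490 · T[15,10]:10*752752+5135130=12662650 · T[15,11]:11*66066+752752=1479478 · T[15,12]:12*3367+66066=106470 · T[15,13]:13*91+3367=4550 · T[15,14]:14*1+91=105 · T[15,15]:15*0+1=1
[16] T[16,1]:1*1+0=1 · T[16,2]:2*16383+1=32767 · T[16,3]:3*2375101+16383=7141686 · T[16,4]:4*42355950+2375101=171798901 · T[16,5]:5*210766920+42355950=1096190550 · T[16,6]:6*420693273+210766920=2734926558 · T[16,7]:7*408741333+420693273=3281882604 · T[16,8]:8*216627840+408741333=2141764053 · T[16,9]:9*67128490+216627840=820784250 · T[16,10]:10*12662650+67128490=193754990 · T[16,11]:11*1479478+12662650=28936908 · T[16,12]:12*106470+1479478=2757118 · T[16,13]:13*4550+106470=165620 · T[16,14]:14*105+4550=6020 · T[16,15]:15*1+105=120 · T[16,16]:16*0+1=1
B_15 = ΣS(15,k) = 1+16383+2375101+42355950+210766920+420693273+408741333+216627840+67128490+12662650+1479478+106470+4550+105+1 = 1382958545
B_16 = ΣS(16,k) = 1+32767+7141686+171798901+1096190550+2734926558+3281882604+2141764053+820784250+193754990+28936908+2757118+165620+6020+120+1 = 10480142147

1382958545, 10480142147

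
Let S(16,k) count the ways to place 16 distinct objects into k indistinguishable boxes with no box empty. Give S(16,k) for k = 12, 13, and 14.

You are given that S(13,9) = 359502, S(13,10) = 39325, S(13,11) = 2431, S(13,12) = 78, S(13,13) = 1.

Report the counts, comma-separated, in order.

2757118, 165620, 6020

row 14: T[14][10]=10·39325+359502=752752  T[14][11]=11·2431+39325=66066  T[14][12]=12·78+2431=3367  T[14][13]=13·1+78=91  T[14][14]=14·0+1=1
row 15: T[15][11]=11·66066+752752=1479478  T[15][12]=12·3367+66066=106470  T[15][13]=13·91+3367=4550  T[15][14]=14·1+91=105
row 16: T[16][12]=12·106470+1479478=2757118  T[16][13]=13·4550+106470=165620  T[16][14]=14·105+4550=6020
Read S(16,12) = 2757118, S(16,13) = 165620, S(16,14) = 6020.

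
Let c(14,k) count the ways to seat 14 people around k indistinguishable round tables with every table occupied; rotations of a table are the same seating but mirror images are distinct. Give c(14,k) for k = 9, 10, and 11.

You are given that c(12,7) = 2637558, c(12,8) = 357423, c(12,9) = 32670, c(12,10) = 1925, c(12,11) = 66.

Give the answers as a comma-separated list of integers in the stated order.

16669653, 1474473, 91091

row 13: T[13][8]=12·357423+2637558=6926634  T[13][9]=12·32670+357423=749463  T[13][10]=12·1925+32670=55770  T[13][11]=12·66+1925=2717
row 14: T[14][9]=13·749463+6926634=16669653  T[14][10]=13·55770+749463=1474473  T[14][11]=13·2717+55770=91091
Read c(14,9) = 16669653, c(14,10) = 1474473, c(14,11) = 91091.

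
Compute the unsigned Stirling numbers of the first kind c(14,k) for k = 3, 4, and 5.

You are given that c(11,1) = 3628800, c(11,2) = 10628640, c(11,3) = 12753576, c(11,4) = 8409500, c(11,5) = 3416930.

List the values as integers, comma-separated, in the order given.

row 12: T[12][1]=11·3628800+0=39916800  T[12][2]=11·10628640+3628800=120543840  T[12][3]=11·12753576+10628640=150917976  T[12][4]=11·8409500+12753576=105258076  T[12][5]=11·3416930+8409500=45995730
row 13: T[13][2]=12·120543840+39916800=1486442880  T[13][3]=12·150917976+120543840=1931559552  T[13][4]=12·105258076+150917976=1414014888  T[13][5]=12·45995730+105258076=657206836
row 14: T[14][3]=13·1931559552+1486442880=26596717056  T[14][4]=13·1414014888+1931559552=20313753096  T[14][5]=13·657206836+1414014888=9957703756
Read c(14,3) = 26596717056, c(14,4) = 20313753096, c(14,5) = 9957703756.

26596717056, 20313753096, 9957703756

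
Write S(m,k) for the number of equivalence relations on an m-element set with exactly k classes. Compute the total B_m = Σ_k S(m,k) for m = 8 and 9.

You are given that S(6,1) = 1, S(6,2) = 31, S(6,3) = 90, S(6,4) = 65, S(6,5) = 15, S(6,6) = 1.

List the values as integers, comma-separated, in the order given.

4140, 21147

@7  (7,1):1·1+0→1, (7,2):31·2+1→63, (7,3):90·3+31→301, (7,4):65·4+90→350, (7,5):15·5+65→140, (7,6):1·6+15→21, (7,7):0·7+1→1
@8  (8,1):1·1+0→1, (8,2):63·2+1→127, (8,3):301·3+63→966, (8,4):350·4+301→1701, (8,5):140·5+350→1050, (8,6):21·6+140→266, (8,7):1·7+21→28, (8,8):0·8+1→1
@9  (9,1):1·1+0→1, (9,2):127·2+1→255, (9,3):966·3+127→3025, (9,4):1701·4+966→7770, (9,5):1050·5+1701→6951, (9,6):266·6+1050→2646, (9,7):28·7+266→462, (9,8):1·8+28→36, (9,9):0·9+1→1
B_8 = ΣS(8,k) = 1+127+966+1701+1050+266+28+1 = 4140
B_9 = ΣS(9,k) = 1+255+3025+7770+6951+2646+462+36+1 = 21147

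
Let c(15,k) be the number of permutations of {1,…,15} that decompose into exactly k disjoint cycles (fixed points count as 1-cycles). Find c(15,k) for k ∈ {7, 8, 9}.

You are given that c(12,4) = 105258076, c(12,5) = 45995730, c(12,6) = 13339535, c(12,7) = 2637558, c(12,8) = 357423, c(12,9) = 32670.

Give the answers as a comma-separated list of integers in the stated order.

14409322928, 2681453775, 368411615

@13  (13,5):45995730·12+105258076→657206836, (13,6):13339535·12+45995730→206070150, (13,7):2637558·12+13339535→44990231, (13,8):357423·12+2637558→6926634, (13,9):32670·12+357423→749463
@14  (14,6):206070150·13+657206836→3336118786, (14,7):44990231·13+206070150→790943153, (14,8):6926634·13+44990231→135036473, (14,9):749463·13+6926634→16669653
@15  (15,7):790943153·14+3336118786→14409322928, (15,8):135036473·14+790943153→2681453775, (15,9):16669653·14+135036473→368411615
Read c(15,7) = 14409322928, c(15,8) = 2681453775, c(15,9) = 368411615.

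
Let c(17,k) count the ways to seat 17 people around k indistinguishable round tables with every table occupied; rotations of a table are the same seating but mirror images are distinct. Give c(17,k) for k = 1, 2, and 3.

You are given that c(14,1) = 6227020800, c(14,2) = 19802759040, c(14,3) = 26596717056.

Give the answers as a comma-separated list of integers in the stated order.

20922789888000, 70734282393600, 102992244837120

[15] T[15,1]:14*6227020800+0=87178291200 · T[15,2]:14*19802759040+6227020800=283465647360 · T[15,3]:14*26596717056+19802759040=392156797824
[16] T[16,1]:15*87178291200+0=1307674368000 · T[16,2]:15*283465647360+87178291200=4339163001600 · T[16,3]:15*392156797824+283465647360=6165817614720
[17] T[17,1]:16*1307674368000+0=20922789888000 · T[17,2]:16*4339163001600+1307674368000=70734282393600 · T[17,3]:16*6165817614720+4339163001600=102992244837120
Read c(17,1) = 20922789888000, c(17,2) = 70734282393600, c(17,3) = 102992244837120.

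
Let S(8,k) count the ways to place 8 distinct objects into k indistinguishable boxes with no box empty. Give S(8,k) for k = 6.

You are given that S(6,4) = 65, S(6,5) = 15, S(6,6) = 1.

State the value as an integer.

[7] T[7,5]:5*15+65=140 · T[7,6]:6*1+15=21
[8] T[8,6]:6*21+140=266
Read S(8,6) = 266.

266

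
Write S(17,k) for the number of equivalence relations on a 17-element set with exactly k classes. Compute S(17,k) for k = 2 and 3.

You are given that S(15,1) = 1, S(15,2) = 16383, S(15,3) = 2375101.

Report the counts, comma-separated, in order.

65535, 21457825

row 16: T[16][1]=1·1+0=1  T[16][2]=2·16383+1=32767  T[16][3]=3·2375101+16383=7141686
row 17: T[17][2]=2·32767+1=65535  T[17][3]=3·7141686+32767=21457825
Read S(17,2) = 65535, S(17,3) = 21457825.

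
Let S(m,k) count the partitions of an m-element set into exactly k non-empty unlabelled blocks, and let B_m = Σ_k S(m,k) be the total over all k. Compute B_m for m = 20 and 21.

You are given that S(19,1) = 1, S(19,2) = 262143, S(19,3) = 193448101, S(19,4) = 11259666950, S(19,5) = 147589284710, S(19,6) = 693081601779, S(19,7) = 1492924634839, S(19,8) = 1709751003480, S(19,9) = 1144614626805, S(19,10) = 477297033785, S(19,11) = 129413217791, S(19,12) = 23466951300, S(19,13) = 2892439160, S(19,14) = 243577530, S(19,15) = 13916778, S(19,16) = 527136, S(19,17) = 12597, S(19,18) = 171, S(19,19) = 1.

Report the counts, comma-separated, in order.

r20: T_20,1=1×1+0=1; T_20,2=2×262143+1=524287; T_20,3=3×193448101+262143=580606446; T_20,4=4×11259666950+193448101=45232115901; T_20,5=5×147589284710+11259666950=749206090500; T_20,6=6×693081601779+147589284710=4306078895384; T_20,7=7×1492924634839+693081601779=11143554045652; T_20,8=8×1709751003480+1492924634839=15170932662679; T_20,9=9×1144614626805+1709751003480=12011282644725; T_20,10=10×477297033785+1144614626805=5917584964655; T_20,11=11×129413217791+477297033785=1900842429486; T_20,12=12×23466951300+129413217791=411016633391; T_20,13=13×2892439160+23466951300=61068660380; T_20,14=14×243577530+2892439160=6302524580; T_20,15=15×13916778+243577530=452329200; T_20,16=16×527136+13916778=22350954; T_20,17=17×12597+527136=741285; T_20,18=18×171+12597=15675; T_20,19=19×1+171=190; T_20,20=20×0+1=1
r21: T_21,1=1×1+0=1; T_21,2=2×524287+1=1048575; T_21,3=3×580606446+524287=1742343625; T_21,4=4×45232115901+580606446=181509070050; T_21,5=5×749206090500+45232115901=3791262568401; T_21,6=6×4306078895384+749206090500=26585679462804; T_21,7=7×11143554045652+4306078895384=82310957214948; T_21,8=8×15170932662679+11143554045652=132511015347084; T_21,9=9×12011282644725+15170932662679=123272476465204; T_21,10=10×5917584964655+12011282644725=71187132291275; T_21,11=11×1900842429486+5917584964655=26826851689001; T_21,12=12×411016633391+1900842429486=6833042030178; T_21,13=13×61068660380+411016633391=1204909218331; T_21,14=14×6302524580+61068660380=149304004500; T_21,15=15×452329200+6302524580=13087462580; T_21,16=16×22350954+452329200=809944464; T_21,17=17×741285+22350954=34952799; T_21,18=18×15675+741285=1023435; T_21,19=19×190+15675=19285; T_21,20=20×1+190=210; T_21,21=21×0+1=1
B_20 = ΣS(20,k) = 1+524287+580606446+45232115901+749206090500+4306078895384+11143554045652+15170932662679+12011282644725+5917584964655+1900842429486+411016633391+61068660380+6302524580+452329200+22350954+741285+15675+190+1 = 51724158235372
B_21 = ΣS(21,k) = 1+1048575+1742343625+181509070050+3791262568401+26585679462804+82310957214948+132511015347084+123272476465204+71187132291275+26826851689001+6833042030178+1204909218331+149304004500+13087462580+809944464+34952799+1023435+19285+210+1 = 474869816156751

51724158235372, 474869816156751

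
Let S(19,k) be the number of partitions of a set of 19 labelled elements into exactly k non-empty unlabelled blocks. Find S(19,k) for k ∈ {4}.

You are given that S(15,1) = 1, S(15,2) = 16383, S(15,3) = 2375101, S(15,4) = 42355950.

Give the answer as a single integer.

11259666950

i=16: T(16,1)=0+1·1=1 | T(16,2)=1+2·16383=32767 | T(16,3)=16383+3·2375101=7141686 | T(16,4)=2375101+4·42355950=171798901
i=17: T(17,2)=1+2·32767=65535 | T(17,3)=32767+3·7141686=21457825 | T(17,4)=7141686+4·171798901=694337290
i=18: T(18,3)=65535+3·21457825=64439010 | T(18,4)=21457825+4·694337290=2798806985
i=19: T(19,4)=64439010+4·2798806985=11259666950
Read S(19,4) = 11259666950.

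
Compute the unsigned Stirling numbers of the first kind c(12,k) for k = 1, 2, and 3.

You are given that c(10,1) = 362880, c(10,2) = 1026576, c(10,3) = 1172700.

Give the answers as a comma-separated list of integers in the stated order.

39916800, 120543840, 150917976

@11  (11,1):362880·10+0→3628800, (11,2):1026576·10+362880→10628640, (11,3):1172700·10+1026576→12753576
@12  (12,1):3628800·11+0→39916800, (12,2):10628640·11+3628800→120543840, (12,3):12753576·11+10628640→150917976
Read c(12,1) = 39916800, c(12,2) = 120543840, c(12,3) = 150917976.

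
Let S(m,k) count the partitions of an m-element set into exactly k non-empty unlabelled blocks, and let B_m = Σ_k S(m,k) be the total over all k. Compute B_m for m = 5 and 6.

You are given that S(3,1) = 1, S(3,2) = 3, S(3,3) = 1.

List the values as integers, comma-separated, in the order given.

row 4: T[4][1]=1·1+0=1  T[4][2]=2·3+1=7  T[4][3]=3·1+3=6  T[4][4]=4·0+1=1
row 5: T[5][1]=1·1+0=1  T[5][2]=2·7+1=15  T[5][3]=3·6+7=25  T[5][4]=4·1+6=10  T[5][5]=5·0+1=1
row 6: T[6][1]=1·1+0=1  T[6][2]=2·15+1=31  T[6][3]=3·25+15=90  T[6][4]=4·10+25=65  T[6][5]=5·1+10=15  T[6][6]=6·0+1=1
B_5 = ΣS(5,k) = 1+15+25+10+1 = 52
B_6 = ΣS(6,k) = 1+31+90+65+15+1 = 203

52, 203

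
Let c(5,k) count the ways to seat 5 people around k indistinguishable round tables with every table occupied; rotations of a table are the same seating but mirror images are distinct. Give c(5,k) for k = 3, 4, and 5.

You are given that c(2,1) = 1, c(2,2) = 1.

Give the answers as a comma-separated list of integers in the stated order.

r3: T_3,1=2×1+0=2; T_3,2=2×1+1=3; T_3,3=2×0+1=1
r4: T_4,2=3×3+2=11; T_4,3=3×1+3=6; T_4,4=3×0+1=1
r5: T_5,3=4×6+11=35; T_5,4=4×1+6=10; T_5,5=4×0+1=1
Read c(5,3) = 35, c(5,4) = 10, c(5,5) = 1.

35, 10, 1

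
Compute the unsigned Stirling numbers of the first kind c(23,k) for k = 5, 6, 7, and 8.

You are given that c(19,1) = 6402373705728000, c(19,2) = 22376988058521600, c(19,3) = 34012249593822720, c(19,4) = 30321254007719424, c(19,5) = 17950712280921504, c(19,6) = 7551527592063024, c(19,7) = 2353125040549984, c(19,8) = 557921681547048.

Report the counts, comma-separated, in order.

r20: T_20,2=19×22376988058521600+6402373705728000=431565146817638400; T_20,3=19×34012249593822720+22376988058521600=668609730341153280; T_20,4=19×30321254007719424+34012249593822720=610116075740491776; T_20,5=19×17950712280921504+30321254007719424=371384787345228000; T_20,6=19×7551527592063024+17950712280921504=161429736530118960; T_20,7=19×2353125040549984+7551527592063024=52260903362512720; T_20,8=19×557921681547048+2353125040549984=12953636989943896
r21: T_21,3=20×668609730341153280+431565146817638400=13803759753640704000; T_21,4=20×610116075740491776+668609730341153280=12870931245150988800; T_21,5=20×371384787345228000+610116075740491776=8037811822645051776; T_21,6=20×161429736530118960+371384787345228000=3599979517947607200; T_21,7=20×52260903362512720+161429736530118960=1206647803780373360; T_21,8=20×12953636989943896+52260903362512720=311333643161390640
r22: T_22,4=21×12870931245150988800+13803759753640704000=284093315901811468800; T_22,5=21×8037811822645051776+12870931245150988800=181664979520697076096; T_22,6=21×3599979517947607200+8037811822645051776=83637381699544802976; T_22,7=21×1206647803780373360+3599979517947607200=28939583397335447760; T_22,8=21×311333643161390640+1206647803780373360=7744654310169576800
r23: T_23,5=22×181664979520697076096+284093315901811468800=4280722865357147142912; T_23,6=22×83637381699544802976+181664979520697076096=2021687376910682741568; T_23,7=22×28939583397335447760+83637381699544802976=720308216440924653696; T_23,8=22×7744654310169576800+28939583397335447760=199321978221066137360
Read c(23,5) = 4280722865357147142912, c(23,6) = 2021687376910682741568, c(23,7) = 720308216440924653696, c(23,8) = 199321978221066137360.

4280722865357147142912, 2021687376910682741568, 720308216440924653696, 199321978221066137360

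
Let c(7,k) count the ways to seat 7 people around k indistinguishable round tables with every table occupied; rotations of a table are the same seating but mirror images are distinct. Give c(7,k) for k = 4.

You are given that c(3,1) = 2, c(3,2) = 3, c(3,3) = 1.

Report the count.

735

i=4: T(4,1)=0+3·2=6 | T(4,2)=2+3·3=11 | T(4,3)=3+3·1=6 | T(4,4)=1+3·0=1
i=5: T(5,2)=6+4·11=50 | T(5,3)=11+4·6=35 | T(5,4)=6+4·1=10
i=6: T(6,3)=50+5·35=225 | T(6,4)=35+5·10=85
i=7: T(7,4)=225+6·85=735
Read c(7,4) = 735.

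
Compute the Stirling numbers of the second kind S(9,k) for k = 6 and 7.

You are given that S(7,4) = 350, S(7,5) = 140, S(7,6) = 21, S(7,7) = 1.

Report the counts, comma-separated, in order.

2646, 462

row 8: T[8][5]=5·140+350=1050  T[8][6]=6·21+140=266  T[8][7]=7·1+21=28
row 9: T[9][6]=6·266+1050=2646  T[9][7]=7·28+266=462
Read S(9,6) = 2646, S(9,7) = 462.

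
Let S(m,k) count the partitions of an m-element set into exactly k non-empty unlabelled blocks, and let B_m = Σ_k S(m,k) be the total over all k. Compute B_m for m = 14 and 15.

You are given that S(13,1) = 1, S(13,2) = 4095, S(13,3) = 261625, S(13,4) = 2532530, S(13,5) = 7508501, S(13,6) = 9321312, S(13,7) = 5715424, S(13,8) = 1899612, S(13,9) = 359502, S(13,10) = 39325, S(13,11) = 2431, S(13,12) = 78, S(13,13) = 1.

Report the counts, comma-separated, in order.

190899322, 1382958545

i=14: T(14,1)=0+1·1=1 | T(14,2)=1+2·4095=8191 | T(14,3)=4095+3·261625=788970 | T(14,4)=261625+4·2532530=10391745 | T(14,5)=2532530+5·7508501=40075035 | T(14,6)=7508501+6·9321312=63436373 | T(14,7)=9321312+7·5715424=49329280 | T(14,8)=5715424+8·1899612=20912320 | T(14,9)=1899612+9·359502=5135130 | T(14,10)=359502+10·39325=752752 | T(14,11)=39325+11·2431=66066 | T(14,12)=2431+12·78=3367 | T(14,13)=78+13·1=91 | T(14,14)=1+14·0=1
i=15: T(15,1)=0+1·1=1 | T(15,2)=1+2·8191=16383 | T(15,3)=8191+3·788970=2375101 | T(15,4)=788970+4·10391745=42355950 | T(15,5)=10391745+5·40075035=210766920 | T(15,6)=40075035+6·63436373=420693273 | T(15,7)=63436373+7·49329280=408741333 | T(15,8)=49329280+8·20912320=216627840 | T(15,9)=20912320+9·5135130=67128490 | T(15,10)=5135130+10·752752=12662650 | T(15,11)=752752+11·66066=1479478 | T(15,12)=66066+12·3367=106470 | T(15,13)=3367+13·91=4550 | T(15,14)=91+14·1=105 | T(15,15)=1+15·0=1
B_14 = ΣS(14,k) = 1+8191+788970+10391745+40075035+63436373+49329280+20912320+5135130+752752+66066+3367+91+1 = 190899322
B_15 = ΣS(15,k) = 1+16383+2375101+42355950+210766920+420693273+408741333+216627840+67128490+12662650+1479478+106470+4550+105+1 = 1382958545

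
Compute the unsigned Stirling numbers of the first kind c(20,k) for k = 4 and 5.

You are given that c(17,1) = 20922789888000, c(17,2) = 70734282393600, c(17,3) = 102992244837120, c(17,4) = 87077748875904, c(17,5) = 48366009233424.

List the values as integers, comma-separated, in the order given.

i=18: T(18,2)=20922789888000+17·70734282393600=1223405590579200 | T(18,3)=70734282393600+17·102992244837120=1821602444624640 | T(18,4)=102992244837120+17·87077748875904=1583313975727488 | T(18,5)=87077748875904+17·48366009233424=909299905844112
i=19: T(19,3)=1223405590579200+18·1821602444624640=34012249593822720 | T(19,4)=1821602444624640+18·1583313975727488=30321254007719424 | T(19,5)=1583313975727488+18·909299905844112=17950712280921504
i=20: T(20,4)=34012249593822720+19·30321254007719424=610116075740491776 | T(20,5)=30321254007719424+19·17950712280921504=371384787345228000
Read c(20,4) = 610116075740491776, c(20,5) = 371384787345228000.

610116075740491776, 371384787345228000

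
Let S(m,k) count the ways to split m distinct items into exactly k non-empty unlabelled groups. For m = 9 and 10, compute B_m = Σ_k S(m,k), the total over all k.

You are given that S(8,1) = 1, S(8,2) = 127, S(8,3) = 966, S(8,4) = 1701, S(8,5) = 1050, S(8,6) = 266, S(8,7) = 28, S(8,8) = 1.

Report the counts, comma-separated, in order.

21147, 115975

[9] T[9,1]:1*1+0=1 · T[9,2]:2*127+1=255 · T[9,3]:3*966+127=3025 · T[9,4]:4*1701+966=7770 · T[9,5]:5*1050+1701=6951 · T[9,6]:6*266+1050=2646 · T[9,7]:7*28+266=462 · T[9,8]:8*1+28=36 · T[9,9]:9*0+1=1
[10] T[10,1]:1*1+0=1 · T[10,2]:2*255+1=511 · T[10,3]:3*3025+255=9330 · T[10,4]:4*7770+3025=34105 · T[10,5]:5*6951+7770=42525 · T[10,6]:6*2646+6951=22827 · T[10,7]:7*462+2646=5880 · T[10,8]:8*36+462=750 · T[10,9]:9*1+36=45 · T[10,10]:10*0+1=1
B_9 = ΣS(9,k) = 1+255+3025+7770+6951+2646+462+36+1 = 21147
B_10 = ΣS(10,k) = 1+511+9330+34105+42525+22827+5880+750+45+1 = 115975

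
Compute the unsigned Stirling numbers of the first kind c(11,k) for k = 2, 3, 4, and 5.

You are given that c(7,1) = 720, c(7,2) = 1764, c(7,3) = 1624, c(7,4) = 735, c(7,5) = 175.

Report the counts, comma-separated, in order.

10628640, 12753576, 8409500, 3416930

r8: T_8,1=7×720+0=5040; T_8,2=7×1764+720=13068; T_8,3=7×1624+1764=13132; T_8,4=7×735+1624=6769; T_8,5=7×175+735=1960
r9: T_9,1=8×5040+0=40320; T_9,2=8×13068+5040=109584; T_9,3=8×13132+13068=118124; T_9,4=8×6769+13132=67284; T_9,5=8×1960+6769=22449
r10: T_10,1=9×40320+0=362880; T_10,2=9×109584+40320=1026576; T_10,3=9×118124+109584=1172700; T_10,4=9×67284+118124=723680; T_10,5=9×22449+67284=269325
r11: T_11,2=10×1026576+362880=10628640; T_11,3=10×1172700+1026576=12753576; T_11,4=10×723680+1172700=8409500; T_11,5=10×269325+723680=3416930
Read c(11,2) = 10628640, c(11,3) = 12753576, c(11,4) = 8409500, c(11,5) = 3416930.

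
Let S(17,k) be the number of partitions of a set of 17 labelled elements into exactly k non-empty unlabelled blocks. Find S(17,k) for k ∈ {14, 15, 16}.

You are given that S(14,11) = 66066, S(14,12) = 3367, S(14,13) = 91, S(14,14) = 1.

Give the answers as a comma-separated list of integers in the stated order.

r15: T_15,12=12×3367+66066=106470; T_15,13=13×91+3367=4550; T_15,14=14×1+91=105; T_15,15=15×0+1=1
r16: T_16,13=13×4550+106470=165620; T_16,14=14×105+4550=6020; T_16,15=15×1+105=120; T_16,16=16×0+1=1
r17: T_17,14=14×6020+165620=249900; T_17,15=15×120+6020=7820; T_17,16=16×1+120=136
Read S(17,14) = 249900, S(17,15) = 7820, S(17,16) = 136.

249900, 7820, 136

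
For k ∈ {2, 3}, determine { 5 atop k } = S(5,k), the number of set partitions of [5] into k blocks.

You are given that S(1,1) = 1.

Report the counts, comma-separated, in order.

15, 25

[2] T[2,1]:1*1+0=1 · T[2,2]:2*0+1=1
[3] T[3,1]:1*1+0=1 · T[3,2]:2*1+1=3 · T[3,3]:3*0+1=1
[4] T[4,1]:1*1+0=1 · T[4,2]:2*3+1=7 · T[4,3]:3*1+3=6
[5] T[5,2]:2*7+1=15 · T[5,3]:3*6+7=25
Read S(5,2) = 15, S(5,3) = 25.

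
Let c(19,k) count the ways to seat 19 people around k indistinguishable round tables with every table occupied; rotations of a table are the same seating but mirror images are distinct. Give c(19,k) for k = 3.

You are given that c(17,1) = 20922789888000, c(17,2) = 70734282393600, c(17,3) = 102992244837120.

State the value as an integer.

row 18: T[18][2]=17·70734282393600+20922789888000=1223405590579200  T[18][3]=17·102992244837120+70734282393600=1821602444624640
row 19: T[19][3]=18·1821602444624640+1223405590579200=34012249593822720
Read c(19,3) = 34012249593822720.

34012249593822720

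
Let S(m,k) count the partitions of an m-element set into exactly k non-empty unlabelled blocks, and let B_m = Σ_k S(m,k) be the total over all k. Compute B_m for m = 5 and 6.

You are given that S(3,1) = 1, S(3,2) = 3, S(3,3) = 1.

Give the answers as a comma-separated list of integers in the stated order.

52, 203

row 4: T[4][1]=1·1+0=1  T[4][2]=2·3+1=7  T[4][3]=3·1+3=6  T[4][4]=4·0+1=1
row 5: T[5][1]=1·1+0=1  T[5][2]=2·7+1=15  T[5][3]=3·6+7=25  T[5][4]=4·1+6=10  T[5][5]=5·0+1=1
row 6: T[6][1]=1·1+0=1  T[6][2]=2·15+1=31  T[6][3]=3·25+15=90  T[6][4]=4·10+25=65  T[6][5]=5·1+10=15  T[6][6]=6·0+1=1
B_5 = ΣS(5,k) = 1+15+25+10+1 = 52
B_6 = ΣS(6,k) = 1+31+90+65+15+1 = 203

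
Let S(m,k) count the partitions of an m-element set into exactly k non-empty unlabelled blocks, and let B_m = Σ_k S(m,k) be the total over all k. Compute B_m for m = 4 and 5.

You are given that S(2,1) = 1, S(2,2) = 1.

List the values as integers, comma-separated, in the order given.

[3] T[3,1]:1*1+0=1 · T[3,2]:2*1+1=3 · T[3,3]:3*0+1=1
[4] T[4,1]:1*1+0=1 · T[4,2]:2*3+1=7 · T[4,3]:3*1+3=6 · T[4,4]:4*0+1=1
[5] T[5,1]:1*1+0=1 · T[5,2]:2*7+1=15 · T[5,3]:3*6+7=25 · T[5,4]:4*1+6=10 · T[5,5]:5*0+1=1
B_4 = ΣS(4,k) = 1+7+6+1 = 15
B_5 = ΣS(5,k) = 1+15+25+10+1 = 52

15, 52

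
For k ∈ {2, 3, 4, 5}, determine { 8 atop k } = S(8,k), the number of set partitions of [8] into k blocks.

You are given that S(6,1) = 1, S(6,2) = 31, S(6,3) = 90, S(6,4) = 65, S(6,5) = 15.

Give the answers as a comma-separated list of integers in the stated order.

127, 966, 1701, 1050

i=7: T(7,1)=0+1·1=1 | T(7,2)=1+2·31=63 | T(7,3)=31+3·90=301 | T(7,4)=90+4·65=350 | T(7,5)=65+5·15=140
i=8: T(8,2)=1+2·63=127 | T(8,3)=63+3·301=966 | T(8,4)=301+4·350=1701 | T(8,5)=350+5·140=1050
Read S(8,2) = 127, S(8,3) = 966, S(8,4) = 1701, S(8,5) = 1050.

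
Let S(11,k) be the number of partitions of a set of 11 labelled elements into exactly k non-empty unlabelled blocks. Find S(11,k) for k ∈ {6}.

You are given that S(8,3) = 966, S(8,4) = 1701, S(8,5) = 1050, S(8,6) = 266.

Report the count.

@9  (9,4):1701·4+966→7770, (9,5):1050·5+1701→6951, (9,6):266·6+1050→2646
@10  (10,5):6951·5+7770→42525, (10,6):2646·6+6951→22827
@11  (11,6):22827·6+42525→179487
Read S(11,6) = 179487.

179487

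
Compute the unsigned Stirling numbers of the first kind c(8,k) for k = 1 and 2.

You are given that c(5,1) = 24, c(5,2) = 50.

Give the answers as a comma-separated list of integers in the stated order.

row 6: T[6][1]=5·24+0=120  T[6][2]=5·50+24=274
row 7: T[7][1]=6·120+0=720  T[7][2]=6·274+120=1764
row 8: T[8][1]=7·720+0=5040  T[8][2]=7·1764+720=13068
Read c(8,1) = 5040, c(8,2) = 13068.

5040, 13068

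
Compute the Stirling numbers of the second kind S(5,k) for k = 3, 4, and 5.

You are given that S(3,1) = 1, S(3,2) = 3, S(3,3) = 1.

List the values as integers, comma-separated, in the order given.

25, 10, 1

i=4: T(4,2)=1+2·3=7 | T(4,3)=3+3·1=6 | T(4,4)=1+4·0=1
i=5: T(5,3)=7+3·6=25 | T(5,4)=6+4·1=10 | T(5,5)=1+5·0=1
Read S(5,3) = 25, S(5,4) = 10, S(5,5) = 1.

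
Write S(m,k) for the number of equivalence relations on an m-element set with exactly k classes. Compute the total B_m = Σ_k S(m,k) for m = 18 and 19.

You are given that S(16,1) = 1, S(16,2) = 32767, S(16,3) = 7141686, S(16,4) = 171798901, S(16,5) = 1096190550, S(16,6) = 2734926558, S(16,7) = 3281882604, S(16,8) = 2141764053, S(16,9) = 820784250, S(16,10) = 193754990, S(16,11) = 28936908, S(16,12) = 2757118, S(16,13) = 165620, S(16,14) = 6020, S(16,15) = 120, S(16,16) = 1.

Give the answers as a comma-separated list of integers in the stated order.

682076806159, 5832742205057

[17] T[17,1]:1*1+0=1 · T[17,2]:2*32767+1=65535 · T[17,3]:3*7141686+32767=21457825 · T[17,4]:4*171798901+7141686=694337290 · T[17,5]:5*1096190550+171798901=5652751651 · T[17,6]:6*2734926558+1096190550=17505749898 · T[17,7]:7*3281882604+2734926558=25708104786 · T[17,8]:8*2141764053+3281882604=20415995028 · T[17,9]:9*820784250+2141764053=9528822303 · T[17,10]:10*193754990+820784250=2758334150 · T[17,11]:11*28936908+193754990=512060978 · T[17,12]:12*2757118+28936908=62022324 · T[17,13]:13*165620+2757118=4910178 · T[17,14]:14*6020+165620=249900 · T[17,15]:15*120+6020=7820 · T[17,16]:16*1+120=136 · T[17,17]:17*0+1=1
[18] T[18,1]:1*1+0=1 · T[18,2]:2*65535+1=131071 · T[18,3]:3*21457825+65535=64439010 · T[18,4]:4*694337290+21457825=2798806985 · T[18,5]:5*5652751651+694337290=28958095545 · T[18,6]:6*17505749898+5652751651=110687251039 · T[18,7]:7*25708104786+17505749898=197462483400 · T[18,8]:8*20415995028+25708104786=189036065010 · T[18,9]:9*9528822303+20415995028=106175395755 · T[18,10]:10*2758334150+9528822303=37112163803 · T[18,11]:11*512060978+2758334150=8391004908 · T[18,12]:12*62022324+512060978=1256328866 · T[18,13]:13*4910178+62022324=125854638 · T[18,14]:14*249900+4910178=8408778 · T[18,15]:15*7820+249900=367200 · T[18,16]:16*136+7820=9996 · T[18,17]:17*1+136=153 · T[18,18]:18*0+1=1
[19] T[19,1]:1*1+0=1 · T[19,2]:2*131071+1=262143 · T[19,3]:3*64439010+131071=193448101 · T[19,4]:4*2798806985+64439010=11259666950 · T[19,5]:5*28958095545+2798806985=147589284710 · T[19,6]:6*110687251039+28958095545=693081601779 · T[19,7]:7*197462483400+110687251039=1492924634839 · T[19,8]:8*189036065010+197462483400=1709751003480 · T[19,9]:9*106175395755+189036065010=1144614626805 · T[19,10]:10*37112163803+106175395755=477297033785 · T[19,11]:11*8391004908+37112163803=129413217791 · T[19,12]:12*1256328866+8391004908=23466951300 · T[19,13]:13*125854638+1256328866=2892439160 · T[19,14]:14*8408778+125854638=243577530 · T[19,15]:15*367200+8408778=13916778 · T[19,16]:16*9996+367200=527136 · T[19,17]:17*153+9996=12597 · T[19,18]:18*1+153=171 · T[19,19]:19*0+1=1
B_18 = ΣS(18,k) = 1+131071+64439010+2798806985+28958095545+110687251039+197462483400+189036065010+106175395755+37112163803+8391004908+1256328866+125854638+8408778+367200+9996+153+1 = 682076806159
B_19 = ΣS(19,k) = 1+262143+193448101+11259666950+147589284710+693081601779+1492924634839+1709751003480+1144614626805+477297033785+129413217791+23466951300+2892439160+243577530+13916778+527136+12597+171+1 = 5832742205057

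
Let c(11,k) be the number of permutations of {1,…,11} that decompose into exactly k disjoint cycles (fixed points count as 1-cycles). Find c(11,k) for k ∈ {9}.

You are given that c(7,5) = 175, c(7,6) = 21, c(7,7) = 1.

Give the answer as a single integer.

r8: T_8,6=7×21+175=322; T_8,7=7×1+21=28; T_8,8=7×0+1=1
r9: T_9,7=8×28+322=546; T_9,8=8×1+28=36; T_9,9=8×0+1=1
r10: T_10,8=9×36+546=870; T_10,9=9×1+36=45
r11: T_11,9=10×45+870=1320
Read c(11,9) = 1320.

1320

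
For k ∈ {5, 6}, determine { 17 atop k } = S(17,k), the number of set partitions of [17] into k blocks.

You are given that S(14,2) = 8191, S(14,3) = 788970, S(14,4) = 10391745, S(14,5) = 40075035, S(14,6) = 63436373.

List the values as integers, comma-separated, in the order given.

5652751651, 17505749898

@15  (15,3):788970·3+8191→2375101, (15,4):10391745·4+788970→42355950, (15,5):40075035·5+10391745→210766920, (15,6):63436373·6+40075035→420693273
@16  (16,4):42355950·4+2375101→171798901, (16,5):210766920·5+42355950→1096190550, (16,6):420693273·6+210766920→2734926558
@17  (17,5):1096190550·5+171798901→5652751651, (17,6):2734926558·6+1096190550→17505749898
Read S(17,5) = 5652751651, S(17,6) = 17505749898.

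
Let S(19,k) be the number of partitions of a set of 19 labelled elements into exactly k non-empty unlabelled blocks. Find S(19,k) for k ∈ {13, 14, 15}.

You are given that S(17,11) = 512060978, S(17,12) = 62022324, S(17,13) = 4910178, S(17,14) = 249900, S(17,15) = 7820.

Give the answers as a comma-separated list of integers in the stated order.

@18  (18,12):62022324·12+512060978→1256328866, (18,13):4910178·13+62022324→125854638, (18,14):249900·14+4910178→8408778, (18,15):7820·15+249900→367200
@19  (19,13):125854638·13+1256328866→2892439160, (19,14):8408778·14+125854638→243577530, (19,15):367200·15+8408778→13916778
Read S(19,13) = 2892439160, S(19,14) = 243577530, S(19,15) = 13916778.

2892439160, 243577530, 13916778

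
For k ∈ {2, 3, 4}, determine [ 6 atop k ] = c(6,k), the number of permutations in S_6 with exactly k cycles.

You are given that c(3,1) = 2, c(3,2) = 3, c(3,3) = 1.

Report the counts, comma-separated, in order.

274, 225, 85

i=4: T(4,1)=0+3·2=6 | T(4,2)=2+3·3=11 | T(4,3)=3+3·1=6 | T(4,4)=1+3·0=1
i=5: T(5,1)=0+4·6=24 | T(5,2)=6+4·11=50 | T(5,3)=11+4·6=35 | T(5,4)=6+4·1=10
i=6: T(6,2)=24+5·50=274 | T(6,3)=50+5·35=225 | T(6,4)=35+5·10=85
Read c(6,2) = 274, c(6,3) = 225, c(6,4) = 85.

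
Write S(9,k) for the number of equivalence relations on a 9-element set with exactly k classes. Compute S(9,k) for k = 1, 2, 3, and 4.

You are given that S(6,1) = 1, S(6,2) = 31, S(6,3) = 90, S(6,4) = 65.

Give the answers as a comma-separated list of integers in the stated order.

1, 255, 3025, 7770

r7: T_7,1=1×1+0=1; T_7,2=2×31+1=63; T_7,3=3×90+31=301; T_7,4=4×65+90=350
r8: T_8,1=1×1+0=1; T_8,2=2×63+1=127; T_8,3=3×301+63=966; T_8,4=4×350+301=1701
r9: T_9,1=1×1+0=1; T_9,2=2×127+1=255; T_9,3=3×966+127=3025; T_9,4=4×1701+966=7770
Read S(9,1) = 1, S(9,2) = 255, S(9,3) = 3025, S(9,4) = 7770.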